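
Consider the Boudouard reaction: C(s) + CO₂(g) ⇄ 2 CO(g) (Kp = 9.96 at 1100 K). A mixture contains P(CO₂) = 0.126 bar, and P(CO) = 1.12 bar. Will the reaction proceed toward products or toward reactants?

neither direction; the system is at equilibrium

(C is a pure solid — omitted from Qp.)
Qp = P(CO)² / P(CO₂) = (1.12)² / (0.126) = 9.96
Qp = 9.96 = Kp, so the system is already at equilibrium.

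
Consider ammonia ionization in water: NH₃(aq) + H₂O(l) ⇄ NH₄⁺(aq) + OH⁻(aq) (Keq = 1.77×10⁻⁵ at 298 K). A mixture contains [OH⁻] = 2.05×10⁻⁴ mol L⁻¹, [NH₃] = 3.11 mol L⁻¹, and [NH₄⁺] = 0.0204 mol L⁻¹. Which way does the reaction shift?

forward (toward products)

(H₂O is a pure liquid — omitted from Q.)
Q = [NH₄⁺]·[OH⁻] / [NH₃] = (0.0204)·(2.05×10⁻⁴) / (3.11) = 1.34×10⁻⁶
Q = 1.34×10⁻⁶ < Keq = 1.77×10⁻⁵, so the forward reaction proceeds.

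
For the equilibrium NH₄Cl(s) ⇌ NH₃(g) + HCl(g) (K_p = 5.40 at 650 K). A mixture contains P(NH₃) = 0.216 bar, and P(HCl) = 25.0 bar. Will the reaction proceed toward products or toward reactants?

no net change (already at equilibrium)

(NH₄Cl is a pure solid — omitted from Q_p.)
Q_p = P(NH₃)·P(HCl) = (0.216)·(25.0) = 5.40
Q_p = 5.40 = K_p, so the system is already at equilibrium.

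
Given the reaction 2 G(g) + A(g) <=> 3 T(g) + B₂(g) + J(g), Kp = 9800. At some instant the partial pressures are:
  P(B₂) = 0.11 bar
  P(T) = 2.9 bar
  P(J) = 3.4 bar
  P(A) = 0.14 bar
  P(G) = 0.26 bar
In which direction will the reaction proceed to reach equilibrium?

toward products

Qp = P(T)³·P(B₂)·P(J) / (P(G)²·P(A)) = (2.9)³·(0.11)·(3.4) / ((0.26)²·(0.14)) = 960
Qp = 960 < Kp = 9800, so the forward reaction proceeds.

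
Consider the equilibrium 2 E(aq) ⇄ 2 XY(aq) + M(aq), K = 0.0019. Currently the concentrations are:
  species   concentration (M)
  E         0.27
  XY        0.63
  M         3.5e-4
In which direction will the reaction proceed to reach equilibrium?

no net change (already at equilibrium)

Q = [XY]²·[M] / [E]² = (0.63)²·(3.5e-4) / (0.27)² = 0.0019
Q = 0.0019 = K, so the system is already at equilibrium.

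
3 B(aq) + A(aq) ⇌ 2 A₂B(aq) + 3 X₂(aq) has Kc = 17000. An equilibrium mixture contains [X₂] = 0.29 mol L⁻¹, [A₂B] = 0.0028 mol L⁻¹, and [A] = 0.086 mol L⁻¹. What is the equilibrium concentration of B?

At equilibrium, Kc = [A₂B]²·[X₂]³ / ([B]³·[A]) = 17000.
(0.0028)²·(0.29)³ / (([B])³·(0.086)) = 17000
[B]³ = 1.31×10⁻¹⁰ ⇒ [B] = 5.1×10⁻⁴ mol L⁻¹

[B] = 5.1×10⁻⁴ mol L⁻¹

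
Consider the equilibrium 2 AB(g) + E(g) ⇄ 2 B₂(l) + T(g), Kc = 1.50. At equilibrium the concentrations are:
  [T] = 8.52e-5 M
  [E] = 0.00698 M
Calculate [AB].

(B₂ is a pure liquid — omitted from Kc.)
At equilibrium, Kc = [T] / ([AB]²·[E]) = 1.50.
(8.52e-5) / (([AB])²·(0.00698)) = 1.50
[AB]² = 0.00814 ⇒ [AB] = 0.0902 M

[AB] = 0.0902 M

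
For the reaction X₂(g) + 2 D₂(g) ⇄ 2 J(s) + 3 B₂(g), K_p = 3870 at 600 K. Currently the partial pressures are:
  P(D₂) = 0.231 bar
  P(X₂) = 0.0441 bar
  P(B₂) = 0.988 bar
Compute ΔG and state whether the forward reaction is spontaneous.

ΔG = -11.2 kJ/mol; the forward reaction is spontaneous

(J is a pure solid — omitted from Q_p.)
Q_p = P(B₂)³ / (P(X₂)·P(D₂)²) = (0.988)³ / ((0.0441)·(0.231)²) = 410
ΔG = RT ln(Q_p/K_p) = (8.314 J mol⁻¹ K⁻¹)(600 K) × ln(410/3870)
   = (4.988 kJ/mol)(-2.245) = -11.2 kJ/mol
ΔG < 0, so the forward reaction is spontaneous (proceeds forward).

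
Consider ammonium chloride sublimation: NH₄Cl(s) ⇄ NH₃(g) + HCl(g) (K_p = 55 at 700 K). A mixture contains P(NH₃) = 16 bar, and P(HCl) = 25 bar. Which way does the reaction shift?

to the left

(NH₄Cl is a pure solid — omitted from Q_p.)
Q_p = P(NH₃)·P(HCl) = (16)·(25) = 400
Q_p = 400 > K_p = 55, so the reverse reaction proceeds.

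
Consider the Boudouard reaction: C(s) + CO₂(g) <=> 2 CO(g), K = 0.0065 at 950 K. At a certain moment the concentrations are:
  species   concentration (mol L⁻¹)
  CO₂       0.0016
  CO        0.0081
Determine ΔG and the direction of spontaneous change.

(C is a pure solid — omitted from Q.)
Q = [CO]² / [CO₂] = (0.0081)² / (0.0016) = 0.0410
ΔG = RT ln(Q/K) = (8.314 J mol⁻¹ K⁻¹)(950 K) × ln(0.0410/0.0065)
   = (7.898 kJ/mol)(1.842) = 14.5 kJ/mol
ΔG > 0, so the forward reaction is non-spontaneous (proceeds in reverse).

ΔG = 14.5 kJ/mol; the forward reaction is non-spontaneous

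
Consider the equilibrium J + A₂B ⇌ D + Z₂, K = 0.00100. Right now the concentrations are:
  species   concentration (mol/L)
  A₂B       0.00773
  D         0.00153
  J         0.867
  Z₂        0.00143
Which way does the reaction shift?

Q = [D]·[Z₂] / ([J]·[A₂B]) = (0.00153)·(0.00143) / ((0.867)·(0.00773)) = 3.26×10⁻⁴
Q = 3.26×10⁻⁴ < K = 0.00100, so the forward reaction proceeds.

toward products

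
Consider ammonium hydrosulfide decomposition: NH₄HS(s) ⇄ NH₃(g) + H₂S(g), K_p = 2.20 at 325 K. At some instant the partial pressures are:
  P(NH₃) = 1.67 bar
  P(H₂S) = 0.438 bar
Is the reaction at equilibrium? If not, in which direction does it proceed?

(NH₄HS is a pure solid — omitted from Q_p.)
Q_p = P(NH₃)·P(H₂S) = (1.67)·(0.438) = 0.731
Q_p = 0.731 < K_p = 2.20, so the forward reaction proceeds.

in the forward direction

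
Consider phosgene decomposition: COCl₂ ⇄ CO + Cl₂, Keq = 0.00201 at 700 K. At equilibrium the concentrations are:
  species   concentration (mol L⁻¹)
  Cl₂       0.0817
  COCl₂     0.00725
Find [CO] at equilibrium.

[CO] = 1.78×10⁻⁴ mol L⁻¹

At equilibrium, Keq = [CO]·[Cl₂] / [COCl₂] = 0.00201.
([CO])·(0.0817) / (0.00725) = 0.00201
[CO] = 1.78×10⁻⁴ mol L⁻¹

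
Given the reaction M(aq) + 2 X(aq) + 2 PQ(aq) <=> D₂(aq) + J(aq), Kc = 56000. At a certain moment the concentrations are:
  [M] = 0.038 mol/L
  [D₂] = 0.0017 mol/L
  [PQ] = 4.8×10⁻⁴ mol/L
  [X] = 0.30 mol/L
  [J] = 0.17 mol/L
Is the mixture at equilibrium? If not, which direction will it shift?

no; Q > K, reaction proceeds in reverse

Qc = [D₂]·[J] / ([M]·[X]²·[PQ]²) = (0.0017)·(0.17) / ((0.038)·(0.30)²·(4.8×10⁻⁴)²) = 3.7×10⁵
Qc = 3.7×10⁵ > Kc = 56000: net reverse reaction.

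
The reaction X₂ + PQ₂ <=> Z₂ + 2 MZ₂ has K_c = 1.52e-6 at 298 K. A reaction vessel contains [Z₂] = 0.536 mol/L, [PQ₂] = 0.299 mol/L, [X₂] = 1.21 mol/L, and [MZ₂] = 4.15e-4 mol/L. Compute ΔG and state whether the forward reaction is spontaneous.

Q_c = [Z₂]·[MZ₂]² / ([X₂]·[PQ₂]) = (0.536)·(4.15e-4)² / ((1.21)·(0.299)) = 2.55e-7
ΔG = RT ln(Q_c/K_c) = (8.314 J mol⁻¹ K⁻¹)(298 K) × ln(2.55e-7/1.52e-6)
   = (2.478 kJ/mol)(-1.785) = -4.42 kJ/mol
ΔG < 0, so the forward reaction is spontaneous (proceeds forward).

ΔG = -4.42 kJ/mol; the forward reaction is spontaneous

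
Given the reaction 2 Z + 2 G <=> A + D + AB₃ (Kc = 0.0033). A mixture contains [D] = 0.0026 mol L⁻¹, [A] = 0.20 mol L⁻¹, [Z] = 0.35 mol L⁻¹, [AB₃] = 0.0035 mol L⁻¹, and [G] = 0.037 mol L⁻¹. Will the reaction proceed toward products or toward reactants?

in the reverse direction

Qc = [A]·[D]·[AB₃] / ([Z]²·[G]²) = (0.20)·(0.0026)·(0.0035) / ((0.35)²·(0.037)²) = 0.011
Qc = 0.011 > Kc = 0.0033, so the reverse reaction proceeds.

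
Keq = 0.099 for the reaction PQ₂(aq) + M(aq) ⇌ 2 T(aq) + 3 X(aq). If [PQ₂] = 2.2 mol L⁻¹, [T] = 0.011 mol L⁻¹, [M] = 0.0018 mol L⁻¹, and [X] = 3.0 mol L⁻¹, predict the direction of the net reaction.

reverse (toward reactants)

Q = [T]²·[X]³ / ([PQ₂]·[M]) = (0.011)²·(3.0)³ / ((2.2)·(0.0018)) = 0.82
Q = 0.82 > Keq = 0.099, so the reverse reaction proceeds.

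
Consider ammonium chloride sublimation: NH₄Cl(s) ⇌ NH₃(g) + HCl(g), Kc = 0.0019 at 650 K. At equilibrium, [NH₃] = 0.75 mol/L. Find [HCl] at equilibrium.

(NH₄Cl is a pure solid — omitted from Kc.)
At equilibrium, Kc = [NH₃]·[HCl] = 0.0019.
(0.75)·([HCl]) = 0.0019
[HCl] = 0.00253 = 0.0025 mol/L

[HCl] = 0.0025 mol/L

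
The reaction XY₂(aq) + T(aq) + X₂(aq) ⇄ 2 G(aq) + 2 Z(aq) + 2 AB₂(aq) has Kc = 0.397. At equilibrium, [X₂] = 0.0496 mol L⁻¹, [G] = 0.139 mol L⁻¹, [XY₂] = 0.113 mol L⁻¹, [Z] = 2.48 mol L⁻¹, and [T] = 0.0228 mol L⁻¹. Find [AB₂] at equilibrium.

[AB₂] = 0.0207 mol L⁻¹

At equilibrium, Kc = [G]²·[Z]²·[AB₂]² / ([XY₂]·[T]·[X₂]) = 0.397.
(0.139)²·(2.48)²·([AB₂])² / ((0.113)·(0.0228)·(0.0496)) = 0.397
[AB₂]² = 4.27×10⁻⁴ ⇒ [AB₂] = 0.0207 mol L⁻¹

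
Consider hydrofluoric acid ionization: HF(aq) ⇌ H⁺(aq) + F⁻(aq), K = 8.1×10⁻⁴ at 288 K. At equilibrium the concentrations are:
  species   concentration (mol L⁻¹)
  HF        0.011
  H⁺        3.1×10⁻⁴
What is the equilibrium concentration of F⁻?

[F⁻] = 0.029 mol L⁻¹

At equilibrium, K = [H⁺]·[F⁻] / [HF] = 8.1×10⁻⁴.
(3.1×10⁻⁴)·([F⁻]) / (0.011) = 8.1×10⁻⁴
[F⁻] = 0.0287 = 0.029 mol L⁻¹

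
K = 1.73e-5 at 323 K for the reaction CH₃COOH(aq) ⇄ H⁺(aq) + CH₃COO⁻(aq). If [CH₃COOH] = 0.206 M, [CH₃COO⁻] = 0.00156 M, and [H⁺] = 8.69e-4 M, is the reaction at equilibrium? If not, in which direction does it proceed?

to the right

Q = [H⁺]·[CH₃COO⁻] / [CH₃COOH] = (8.69e-4)·(0.00156) / (0.206) = 6.58e-6
Q = 6.58e-6 < K = 1.73e-5, so the forward reaction proceeds.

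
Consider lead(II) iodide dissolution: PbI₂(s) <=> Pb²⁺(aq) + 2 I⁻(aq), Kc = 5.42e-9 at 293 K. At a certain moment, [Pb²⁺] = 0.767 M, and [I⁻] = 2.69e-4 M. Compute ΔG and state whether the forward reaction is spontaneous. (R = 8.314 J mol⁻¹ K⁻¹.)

ΔG = 5.67 kJ/mol; the forward reaction is non-spontaneous

(PbI₂ is a pure solid — omitted from Qc.)
Qc = [Pb²⁺]·[I⁻]² = (0.767)·(2.69e-4)² = 5.55e-8
ΔG = RT ln(Qc/Kc) = (8.314 J mol⁻¹ K⁻¹)(293 K) × ln(5.55e-8/5.42e-9)
   = (2.436 kJ/mol)(2.326) = 5.67 kJ/mol
ΔG > 0, so the forward reaction is non-spontaneous (proceeds in reverse).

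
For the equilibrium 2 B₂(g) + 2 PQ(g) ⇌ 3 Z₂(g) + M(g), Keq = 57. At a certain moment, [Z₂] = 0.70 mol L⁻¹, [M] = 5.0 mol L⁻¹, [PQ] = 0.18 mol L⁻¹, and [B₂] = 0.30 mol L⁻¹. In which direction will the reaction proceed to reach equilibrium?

in the reverse direction

Q = [Z₂]³·[M] / ([B₂]²·[PQ]²) = (0.70)³·(5.0) / ((0.30)²·(0.18)²) = 590
Q = 590 > Keq = 57, so the reverse reaction proceeds.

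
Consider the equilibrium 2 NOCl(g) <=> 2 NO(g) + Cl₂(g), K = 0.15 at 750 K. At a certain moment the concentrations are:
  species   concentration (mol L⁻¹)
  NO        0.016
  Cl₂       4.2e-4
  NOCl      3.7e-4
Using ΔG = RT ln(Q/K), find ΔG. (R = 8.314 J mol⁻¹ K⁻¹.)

Q = [NO]²·[Cl₂] / [NOCl]² = (0.016)²·(4.2e-4) / (3.7e-4)² = 0.785
ΔG = RT ln(Q/K) = (8.314 J mol⁻¹ K⁻¹)(750 K) × ln(0.785/0.15)
   = (6.236 kJ/mol)(1.655) = 10.3 kJ/mol
ΔG > 0, so the forward reaction is non-spontaneous (proceeds in reverse).

ΔG = 10.3 kJ/mol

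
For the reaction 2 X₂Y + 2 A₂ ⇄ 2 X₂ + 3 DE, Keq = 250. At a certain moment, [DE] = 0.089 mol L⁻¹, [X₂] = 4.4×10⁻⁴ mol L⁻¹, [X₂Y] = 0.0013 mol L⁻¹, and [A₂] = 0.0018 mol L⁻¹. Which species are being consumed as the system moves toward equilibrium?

X₂Y, A₂ (reactants)

Q = [X₂]²·[DE]³ / ([X₂Y]²·[A₂]²) = (4.4×10⁻⁴)²·(0.089)³ / ((0.0013)²·(0.0018)²) = 25
Q = 25 < Keq = 250: net forward reaction.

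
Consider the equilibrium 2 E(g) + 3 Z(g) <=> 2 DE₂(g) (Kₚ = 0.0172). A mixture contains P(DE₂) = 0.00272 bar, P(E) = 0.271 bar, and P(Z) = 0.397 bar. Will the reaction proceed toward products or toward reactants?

Qₚ = P(DE₂)² / (P(E)²·P(Z)³) = (0.00272)² / ((0.271)²·(0.397)³) = 0.00161
Qₚ = 0.00161 < Kₚ = 0.0172, so the forward reaction proceeds.

toward products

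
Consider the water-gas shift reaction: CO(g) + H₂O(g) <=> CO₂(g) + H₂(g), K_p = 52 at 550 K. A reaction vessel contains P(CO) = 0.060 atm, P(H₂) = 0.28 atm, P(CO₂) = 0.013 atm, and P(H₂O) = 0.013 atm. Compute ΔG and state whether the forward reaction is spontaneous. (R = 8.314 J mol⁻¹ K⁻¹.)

ΔG = -11.0 kJ/mol; the forward reaction is spontaneous

Q_p = P(CO₂)·P(H₂) / (P(CO)·P(H₂O)) = (0.013)·(0.28) / ((0.060)·(0.013)) = 4.67
ΔG = RT ln(Q_p/K_p) = (8.314 J mol⁻¹ K⁻¹)(550 K) × ln(4.67/52)
   = (4.573 kJ/mol)(-2.410) = -11.0 kJ/mol
ΔG < 0, so the forward reaction is spontaneous (proceeds forward).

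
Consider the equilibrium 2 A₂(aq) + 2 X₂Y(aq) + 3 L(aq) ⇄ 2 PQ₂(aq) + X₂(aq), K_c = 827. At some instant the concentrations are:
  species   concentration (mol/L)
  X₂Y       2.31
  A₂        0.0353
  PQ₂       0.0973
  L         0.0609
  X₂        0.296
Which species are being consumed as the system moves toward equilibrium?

PQ₂, X₂ (products)

Q_c = [PQ₂]²·[X₂] / ([A₂]²·[X₂Y]²·[L]³) = (0.0973)²·(0.296) / ((0.0353)²·(2.31)²·(0.0609)³) = 1870
Q_c = 1870 > K_c = 827: net reverse reaction.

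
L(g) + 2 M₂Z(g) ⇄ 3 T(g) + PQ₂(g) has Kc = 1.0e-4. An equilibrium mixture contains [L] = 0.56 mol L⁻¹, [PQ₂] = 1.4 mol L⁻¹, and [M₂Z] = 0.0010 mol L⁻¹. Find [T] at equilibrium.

[T] = 3.4e-4 mol L⁻¹

At equilibrium, Kc = [T]³·[PQ₂] / ([L]·[M₂Z]²) = 1.0e-4.
([T])³·(1.4) / ((0.56)·(0.0010)²) = 1.0e-4
[T]³ = 4.00e-11 ⇒ [T] = 3.4e-4 mol L⁻¹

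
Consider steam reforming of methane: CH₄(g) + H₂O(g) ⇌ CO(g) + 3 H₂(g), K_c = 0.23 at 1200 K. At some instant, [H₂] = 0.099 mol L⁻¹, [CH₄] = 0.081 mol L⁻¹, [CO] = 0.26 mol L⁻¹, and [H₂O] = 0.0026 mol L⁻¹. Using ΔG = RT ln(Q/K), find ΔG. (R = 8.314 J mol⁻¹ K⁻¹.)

Q_c = [CO]·[H₂]³ / ([CH₄]·[H₂O]) = (0.26)·(0.099)³ / ((0.081)·(0.0026)) = 1.20
ΔG = RT ln(Q_c/K_c) = (8.314 J mol⁻¹ K⁻¹)(1200 K) × ln(1.20/0.23)
   = (9.977 kJ/mol)(1.652) = 16.5 kJ/mol
ΔG > 0, so the forward reaction is non-spontaneous (proceeds in reverse).

ΔG = 16.5 kJ/mol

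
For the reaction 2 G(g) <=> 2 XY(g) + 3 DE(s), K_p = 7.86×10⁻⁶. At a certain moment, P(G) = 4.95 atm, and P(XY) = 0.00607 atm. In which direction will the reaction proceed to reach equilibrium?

in the forward direction

(DE is a pure solid — omitted from Q_p.)
Q_p = P(XY)² / P(G)² = (0.00607)² / (4.95)² = 1.50×10⁻⁶
Q_p = 1.50×10⁻⁶ < K_p = 7.86×10⁻⁶, so the forward reaction proceeds.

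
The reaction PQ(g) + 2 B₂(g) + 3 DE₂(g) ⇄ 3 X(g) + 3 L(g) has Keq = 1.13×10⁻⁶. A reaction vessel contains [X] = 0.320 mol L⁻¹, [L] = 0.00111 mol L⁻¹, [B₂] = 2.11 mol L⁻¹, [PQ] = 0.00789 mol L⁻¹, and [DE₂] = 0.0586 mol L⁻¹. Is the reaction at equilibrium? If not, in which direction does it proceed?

Q = [X]³·[L]³ / ([PQ]·[B₂]²·[DE₂]³) = (0.320)³·(0.00111)³ / ((0.00789)·(2.11)²·(0.0586)³) = 6.34×10⁻⁶
Q = 6.34×10⁻⁶ > Keq = 1.13×10⁻⁶, so the reverse reaction proceeds.

in the reverse direction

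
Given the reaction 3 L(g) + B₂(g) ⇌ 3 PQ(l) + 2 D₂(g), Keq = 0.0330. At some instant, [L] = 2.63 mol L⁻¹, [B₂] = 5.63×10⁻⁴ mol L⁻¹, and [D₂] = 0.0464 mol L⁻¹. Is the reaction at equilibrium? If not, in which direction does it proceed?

(PQ is a pure liquid — omitted from Q.)
Q = [D₂]² / ([L]³·[B₂]) = (0.0464)² / ((2.63)³·(5.63×10⁻⁴)) = 0.210
Q = 0.210 > Keq = 0.0330, so the reverse reaction proceeds.

in the reverse direction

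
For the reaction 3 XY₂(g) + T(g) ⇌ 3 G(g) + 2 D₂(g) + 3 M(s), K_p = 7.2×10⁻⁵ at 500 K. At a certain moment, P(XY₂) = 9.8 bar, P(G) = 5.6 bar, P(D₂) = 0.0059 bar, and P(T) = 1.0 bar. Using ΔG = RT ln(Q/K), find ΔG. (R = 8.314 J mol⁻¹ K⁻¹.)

(M is a pure solid — omitted from Q_p.)
Q_p = P(G)³·P(D₂)² / (P(XY₂)³·P(T)) = (5.6)³·(0.0059)² / ((9.8)³·(1.0)) = 6.50×10⁻⁶
ΔG = RT ln(Q_p/K_p) = (8.314 J mol⁻¹ K⁻¹)(500 K) × ln(6.50×10⁻⁶/7.2×10⁻⁵)
   = (4.157 kJ/mol)(-2.405) = -10.0 kJ/mol
ΔG < 0, so the forward reaction is spontaneous (proceeds forward).

ΔG = -10.0 kJ/mol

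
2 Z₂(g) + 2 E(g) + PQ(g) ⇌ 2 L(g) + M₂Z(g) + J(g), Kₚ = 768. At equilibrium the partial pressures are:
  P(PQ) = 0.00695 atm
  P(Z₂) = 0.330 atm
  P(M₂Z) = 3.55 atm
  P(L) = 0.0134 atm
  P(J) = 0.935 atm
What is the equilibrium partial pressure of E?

At equilibrium, Kₚ = P(L)²·P(M₂Z)·P(J) / (P(Z₂)²·P(E)²·P(PQ)) = 768.
(0.0134)²·(3.55)·(0.935) / ((0.330)²·(P(E))²·(0.00695)) = 768
P(E)² = 0.00103 ⇒ P(E) = 0.0320 atm

P(E) = 0.0320 atm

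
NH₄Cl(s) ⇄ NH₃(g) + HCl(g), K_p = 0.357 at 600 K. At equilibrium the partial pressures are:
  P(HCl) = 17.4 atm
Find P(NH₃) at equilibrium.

P(NH₃) = 0.0205 atm

(NH₄Cl is a pure solid — omitted from K_p.)
At equilibrium, K_p = P(NH₃)·P(HCl) = 0.357.
(P(NH₃))·(17.4) = 0.357
P(NH₃) = 0.0205 atm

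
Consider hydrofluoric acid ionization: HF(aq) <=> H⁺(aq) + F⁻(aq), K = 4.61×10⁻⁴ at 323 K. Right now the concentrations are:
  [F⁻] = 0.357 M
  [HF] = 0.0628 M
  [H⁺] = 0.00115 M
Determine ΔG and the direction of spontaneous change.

ΔG = 7.12 kJ/mol; the forward reaction is non-spontaneous

Q = [H⁺]·[F⁻] / [HF] = (0.00115)·(0.357) / (0.0628) = 0.00654
ΔG = RT ln(Q/K) = (8.314 J mol⁻¹ K⁻¹)(323 K) × ln(0.00654/4.61×10⁻⁴)
   = (2.685 kJ/mol)(2.652) = 7.12 kJ/mol
ΔG > 0, so the forward reaction is non-spontaneous (proceeds in reverse).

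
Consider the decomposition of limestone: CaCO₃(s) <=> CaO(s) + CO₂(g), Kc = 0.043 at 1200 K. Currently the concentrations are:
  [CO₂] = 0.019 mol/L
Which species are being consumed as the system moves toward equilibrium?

(CaCO₃, CaO are pure solids — omitted from Qc.)
Qc = [CO₂] = 0.019
Qc = 0.019 < Kc = 0.043: net forward reaction.

CaCO₃ (reactants)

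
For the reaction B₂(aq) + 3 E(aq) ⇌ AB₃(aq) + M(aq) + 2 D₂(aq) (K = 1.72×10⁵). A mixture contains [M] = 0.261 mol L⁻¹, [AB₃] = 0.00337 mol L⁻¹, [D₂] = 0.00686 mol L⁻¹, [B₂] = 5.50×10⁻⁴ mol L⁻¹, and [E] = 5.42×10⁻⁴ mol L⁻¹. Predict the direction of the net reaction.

reverse (toward reactants)

Q = [AB₃]·[M]·[D₂]² / ([B₂]·[E]³) = (0.00337)·(0.261)·(0.00686)² / ((5.50×10⁻⁴)·(5.42×10⁻⁴)³) = 4.73×10⁵
Q = 4.73×10⁵ > K = 1.72×10⁵, so the reverse reaction proceeds.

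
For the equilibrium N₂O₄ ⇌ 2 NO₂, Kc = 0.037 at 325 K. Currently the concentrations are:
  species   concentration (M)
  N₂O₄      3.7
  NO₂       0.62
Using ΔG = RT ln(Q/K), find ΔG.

ΔG = 2.79 kJ/mol

Qc = [NO₂]² / [N₂O₄] = (0.62)² / (3.7) = 0.104
ΔG = RT ln(Qc/Kc) = (8.314 J mol⁻¹ K⁻¹)(325 K) × ln(0.104/0.037)
   = (2.702 kJ/mol)(1.033) = 2.79 kJ/mol
ΔG > 0, so the forward reaction is non-spontaneous (proceeds in reverse).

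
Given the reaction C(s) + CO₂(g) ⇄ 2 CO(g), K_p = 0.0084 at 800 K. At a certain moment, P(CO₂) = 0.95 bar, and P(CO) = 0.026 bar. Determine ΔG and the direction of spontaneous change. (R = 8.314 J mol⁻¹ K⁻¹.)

(C is a pure solid — omitted from Q_p.)
Q_p = P(CO)² / P(CO₂) = (0.026)² / (0.95) = 7.12e-4
ΔG = RT ln(Q_p/K_p) = (8.314 J mol⁻¹ K⁻¹)(800 K) × ln(7.12e-4/0.0084)
   = (6.651 kJ/mol)(-2.468) = -16.4 kJ/mol
ΔG < 0, so the forward reaction is spontaneous (proceeds forward).

ΔG = -16.4 kJ/mol; the forward reaction is spontaneous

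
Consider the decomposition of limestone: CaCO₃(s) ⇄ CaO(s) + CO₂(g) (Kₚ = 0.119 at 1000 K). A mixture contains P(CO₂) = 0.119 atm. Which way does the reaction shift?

(CaCO₃, CaO are pure solids — omitted from Qₚ.)
Qₚ = P(CO₂) = 0.119
Qₚ = 0.119 = Kₚ, so the system is already at equilibrium.

at equilibrium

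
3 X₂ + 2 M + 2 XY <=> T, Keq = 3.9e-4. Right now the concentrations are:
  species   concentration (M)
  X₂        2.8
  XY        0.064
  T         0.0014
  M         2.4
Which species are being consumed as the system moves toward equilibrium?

T (products)

Q = [T] / ([X₂]³·[M]²·[XY]²) = (0.0014) / ((2.8)³·(2.4)²·(0.064)²) = 0.0027
Q = 0.0027 > Keq = 3.9e-4: net reverse reaction.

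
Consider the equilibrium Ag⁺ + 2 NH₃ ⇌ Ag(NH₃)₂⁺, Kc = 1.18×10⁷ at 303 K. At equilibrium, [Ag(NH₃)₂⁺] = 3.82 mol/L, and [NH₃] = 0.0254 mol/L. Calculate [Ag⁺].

At equilibrium, Kc = [Ag(NH₃)₂⁺] / ([Ag⁺]·[NH₃]²) = 1.18×10⁷.
(3.82) / (([Ag⁺])·(0.0254)²) = 1.18×10⁷
[Ag⁺] = 5.02×10⁻⁴ mol/L

[Ag⁺] = 5.02×10⁻⁴ mol/L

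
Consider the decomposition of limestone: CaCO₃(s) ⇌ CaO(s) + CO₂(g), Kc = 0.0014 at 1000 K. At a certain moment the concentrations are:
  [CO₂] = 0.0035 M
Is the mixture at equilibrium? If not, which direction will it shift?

(CaCO₃, CaO are pure solids — omitted from Qc.)
Qc = [CO₂] = 0.0035
Qc = 0.0035 > Kc = 0.0014: net reverse reaction.

no; Q > K, reaction proceeds in reverse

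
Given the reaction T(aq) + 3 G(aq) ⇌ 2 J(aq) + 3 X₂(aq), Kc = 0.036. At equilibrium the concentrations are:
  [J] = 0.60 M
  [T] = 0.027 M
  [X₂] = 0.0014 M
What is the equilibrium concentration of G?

[G] = 0.010 M

At equilibrium, Kc = [J]²·[X₂]³ / ([T]·[G]³) = 0.036.
(0.60)²·(0.0014)³ / ((0.027)·([G])³) = 0.036
[G]³ = 1.02×10⁻⁶ ⇒ [G] = 0.010 M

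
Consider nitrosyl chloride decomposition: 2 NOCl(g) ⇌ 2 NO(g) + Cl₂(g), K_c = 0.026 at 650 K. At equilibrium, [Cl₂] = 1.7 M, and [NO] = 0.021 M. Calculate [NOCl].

At equilibrium, K_c = [NO]²·[Cl₂] / [NOCl]² = 0.026.
(0.021)²·(1.7) / ([NOCl])² = 0.026
[NOCl]² = 0.0288 ⇒ [NOCl] = 0.17 M

[NOCl] = 0.17 M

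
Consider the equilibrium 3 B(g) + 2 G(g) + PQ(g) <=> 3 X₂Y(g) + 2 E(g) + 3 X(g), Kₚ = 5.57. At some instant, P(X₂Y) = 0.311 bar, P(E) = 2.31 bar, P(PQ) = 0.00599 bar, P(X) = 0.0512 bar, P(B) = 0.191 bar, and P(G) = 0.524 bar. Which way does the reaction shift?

Qₚ = P(X₂Y)³·P(E)²·P(X)³ / (P(B)³·P(G)²·P(PQ)) = (0.311)³·(2.31)²·(0.0512)³ / ((0.191)³·(0.524)²·(0.00599)) = 1.88
Qₚ = 1.88 < Kₚ = 5.57, so the forward reaction proceeds.

forward (toward products)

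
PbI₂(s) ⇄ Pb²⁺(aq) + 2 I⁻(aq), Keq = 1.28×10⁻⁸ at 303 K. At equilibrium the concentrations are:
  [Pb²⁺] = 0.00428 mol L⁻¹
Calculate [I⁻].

[I⁻] = 0.00173 mol L⁻¹

(PbI₂ is a pure solid — omitted from Keq.)
At equilibrium, Keq = [Pb²⁺]·[I⁻]² = 1.28×10⁻⁸.
(0.00428)·([I⁻])² = 1.28×10⁻⁸
[I⁻]² = 2.99×10⁻⁶ ⇒ [I⁻] = 0.00173 mol L⁻¹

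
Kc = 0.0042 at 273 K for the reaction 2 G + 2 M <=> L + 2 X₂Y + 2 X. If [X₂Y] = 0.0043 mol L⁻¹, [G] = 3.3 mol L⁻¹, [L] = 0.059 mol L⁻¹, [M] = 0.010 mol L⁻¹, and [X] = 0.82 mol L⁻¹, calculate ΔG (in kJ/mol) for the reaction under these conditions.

Qc = [L]·[X₂Y]²·[X]² / ([G]²·[M]²) = (0.059)·(0.0043)²·(0.82)² / ((3.3)²·(0.010)²) = 6.74×10⁻⁴
ΔG = RT ln(Qc/Kc) = (8.314 J mol⁻¹ K⁻¹)(273 K) × ln(6.74×10⁻⁴/0.0042)
   = (2.270 kJ/mol)(-1.830) = -4.15 kJ/mol
ΔG < 0, so the forward reaction is spontaneous (proceeds forward).

ΔG = -4.15 kJ/mol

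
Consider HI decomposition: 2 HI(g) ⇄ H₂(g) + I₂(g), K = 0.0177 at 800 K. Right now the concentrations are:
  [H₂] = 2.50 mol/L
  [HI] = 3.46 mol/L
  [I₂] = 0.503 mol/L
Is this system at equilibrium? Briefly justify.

no; Q > K, reaction proceeds in reverse

Q = [H₂]·[I₂] / [HI]² = (2.50)·(0.503) / (3.46)² = 0.105
Q = 0.105 > K = 0.0177: net reverse reaction.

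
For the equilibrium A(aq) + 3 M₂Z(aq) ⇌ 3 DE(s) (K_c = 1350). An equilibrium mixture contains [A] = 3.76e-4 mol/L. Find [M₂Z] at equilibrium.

[M₂Z] = 1.25 mol/L

(DE is a pure solid — omitted from K_c.)
At equilibrium, K_c = 1 / ([A]·[M₂Z]³) = 1350.
1 / ((3.76e-4)·([M₂Z])³) = 1350
[M₂Z]³ = 1.97 ⇒ [M₂Z] = 1.25 mol/L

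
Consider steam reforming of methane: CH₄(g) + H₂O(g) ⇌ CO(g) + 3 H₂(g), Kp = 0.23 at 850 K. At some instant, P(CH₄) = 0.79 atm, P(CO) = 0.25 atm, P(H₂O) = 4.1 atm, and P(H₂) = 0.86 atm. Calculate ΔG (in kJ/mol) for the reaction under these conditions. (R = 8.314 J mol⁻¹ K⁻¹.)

Qp = P(CO)·P(H₂)³ / (P(CH₄)·P(H₂O)) = (0.25)·(0.86)³ / ((0.79)·(4.1)) = 0.0491
ΔG = RT ln(Qp/Kp) = (8.314 J mol⁻¹ K⁻¹)(850 K) × ln(0.0491/0.23)
   = (7.067 kJ/mol)(-1.544) = -10.9 kJ/mol
ΔG < 0, so the forward reaction is spontaneous (proceeds forward).

ΔG = -10.9 kJ/mol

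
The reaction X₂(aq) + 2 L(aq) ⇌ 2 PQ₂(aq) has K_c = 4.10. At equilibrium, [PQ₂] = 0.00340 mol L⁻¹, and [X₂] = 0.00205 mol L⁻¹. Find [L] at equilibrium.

At equilibrium, K_c = [PQ₂]² / ([X₂]·[L]²) = 4.10.
(0.00340)² / ((0.00205)·([L])²) = 4.10
[L]² = 0.00138 ⇒ [L] = 0.0371 mol L⁻¹

[L] = 0.0371 mol L⁻¹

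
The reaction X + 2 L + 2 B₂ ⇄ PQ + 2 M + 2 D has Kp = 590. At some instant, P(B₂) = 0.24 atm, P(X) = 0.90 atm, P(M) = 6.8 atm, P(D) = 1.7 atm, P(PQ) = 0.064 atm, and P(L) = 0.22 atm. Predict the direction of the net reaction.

Qp = P(PQ)·P(M)²·P(D)² / (P(X)·P(L)²·P(B₂)²) = (0.064)·(6.8)²·(1.7)² / ((0.90)·(0.22)²·(0.24)²) = 3400
Qp = 3400 > Kp = 590, so the reverse reaction proceeds.

to the left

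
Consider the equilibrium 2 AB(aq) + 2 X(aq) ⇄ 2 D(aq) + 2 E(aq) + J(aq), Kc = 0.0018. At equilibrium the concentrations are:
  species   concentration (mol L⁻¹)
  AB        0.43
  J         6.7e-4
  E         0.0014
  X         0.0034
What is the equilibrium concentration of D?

At equilibrium, Kc = [D]²·[E]²·[J] / ([AB]²·[X]²) = 0.0018.
([D])²·(0.0014)²·(6.7e-4) / ((0.43)²·(0.0034)²) = 0.0018
[D]² = 2.93 ⇒ [D] = 1.7 mol L⁻¹

[D] = 1.7 mol L⁻¹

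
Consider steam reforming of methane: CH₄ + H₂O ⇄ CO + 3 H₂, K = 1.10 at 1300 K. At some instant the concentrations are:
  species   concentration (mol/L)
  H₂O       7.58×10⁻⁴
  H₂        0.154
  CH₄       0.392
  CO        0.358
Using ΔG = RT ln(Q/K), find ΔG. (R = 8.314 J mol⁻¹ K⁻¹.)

ΔG = 15.0 kJ/mol

Q = [CO]·[H₂]³ / ([CH₄]·[H₂O]) = (0.358)·(0.154)³ / ((0.392)·(7.58×10⁻⁴)) = 4.40
ΔG = RT ln(Q/K) = (8.314 J mol⁻¹ K⁻¹)(1300 K) × ln(4.40/1.10)
   = (10.81 kJ/mol)(1.386) = 15.0 kJ/mol
ΔG > 0, so the forward reaction is non-spontaneous (proceeds in reverse).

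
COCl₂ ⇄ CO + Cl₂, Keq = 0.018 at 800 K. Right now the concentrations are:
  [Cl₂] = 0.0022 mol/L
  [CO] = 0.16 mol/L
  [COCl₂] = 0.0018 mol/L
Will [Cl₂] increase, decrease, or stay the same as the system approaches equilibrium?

Q = [CO]·[Cl₂] / [COCl₂] = (0.16)·(0.0022) / (0.0018) = 0.20
Q = 0.20 > Keq = 0.018: net reverse reaction.
Cl₂ is a product, so it decreases.

decrease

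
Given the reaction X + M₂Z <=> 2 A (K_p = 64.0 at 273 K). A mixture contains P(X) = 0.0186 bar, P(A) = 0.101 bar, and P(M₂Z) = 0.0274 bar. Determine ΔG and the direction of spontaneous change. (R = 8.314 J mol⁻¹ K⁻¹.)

Q_p = P(A)² / (P(X)·P(M₂Z)) = (0.101)² / ((0.0186)·(0.0274)) = 20.0
ΔG = RT ln(Q_p/K_p) = (8.314 J mol⁻¹ K⁻¹)(273 K) × ln(20.0/64.0)
   = (2.270 kJ/mol)(-1.163) = -2.64 kJ/mol
ΔG < 0, so the forward reaction is spontaneous (proceeds forward).

ΔG = -2.64 kJ/mol; the forward reaction is spontaneous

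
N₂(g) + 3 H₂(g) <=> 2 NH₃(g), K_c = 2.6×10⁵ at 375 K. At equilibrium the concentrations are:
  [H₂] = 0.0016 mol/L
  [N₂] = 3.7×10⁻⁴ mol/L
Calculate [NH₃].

[NH₃] = 6.3×10⁻⁴ mol/L

At equilibrium, K_c = [NH₃]² / ([N₂]·[H₂]³) = 2.6×10⁵.
([NH₃])² / ((3.7×10⁻⁴)·(0.0016)³) = 2.6×10⁵
[NH₃]² = 3.94×10⁻⁷ ⇒ [NH₃] = 6.3×10⁻⁴ mol/L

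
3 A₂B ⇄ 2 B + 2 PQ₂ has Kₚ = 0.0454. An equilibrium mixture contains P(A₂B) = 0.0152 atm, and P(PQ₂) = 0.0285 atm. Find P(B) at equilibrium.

P(B) = 0.0140 atm

At equilibrium, Kₚ = P(B)²·P(PQ₂)² / P(A₂B)³ = 0.0454.
(P(B))²·(0.0285)² / (0.0152)³ = 0.0454
P(B)² = 1.96e-4 ⇒ P(B) = 0.0140 atm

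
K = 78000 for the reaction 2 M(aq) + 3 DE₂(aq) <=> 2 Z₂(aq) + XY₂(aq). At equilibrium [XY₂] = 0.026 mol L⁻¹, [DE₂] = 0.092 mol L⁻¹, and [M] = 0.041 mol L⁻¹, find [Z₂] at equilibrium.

[Z₂] = 2.0 mol L⁻¹

At equilibrium, K = [Z₂]²·[XY₂] / ([M]²·[DE₂]³) = 78000.
([Z₂])²·(0.026) / ((0.041)²·(0.092)³) = 78000
[Z₂]² = 3.93 ⇒ [Z₂] = 2.0 mol L⁻¹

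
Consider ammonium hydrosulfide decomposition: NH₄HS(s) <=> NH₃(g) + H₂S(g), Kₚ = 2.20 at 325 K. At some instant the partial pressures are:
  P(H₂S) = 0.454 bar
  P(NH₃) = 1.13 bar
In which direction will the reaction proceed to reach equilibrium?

(NH₄HS is a pure solid — omitted from Qₚ.)
Qₚ = P(NH₃)·P(H₂S) = (1.13)·(0.454) = 0.513
Qₚ = 0.513 < Kₚ = 2.20, so the forward reaction proceeds.

in the forward direction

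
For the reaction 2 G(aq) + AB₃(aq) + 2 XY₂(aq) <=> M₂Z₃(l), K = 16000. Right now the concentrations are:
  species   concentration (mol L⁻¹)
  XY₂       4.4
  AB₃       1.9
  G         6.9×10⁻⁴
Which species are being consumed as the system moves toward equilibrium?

(M₂Z₃ is a pure liquid — omitted from Q.)
Q = 1 / ([G]²·[AB₃]·[XY₂]²) = 1 / ((6.9×10⁻⁴)²·(1.9)·(4.4)²) = 57000
Q = 57000 > K = 16000: net reverse reaction.

M₂Z₃ (products)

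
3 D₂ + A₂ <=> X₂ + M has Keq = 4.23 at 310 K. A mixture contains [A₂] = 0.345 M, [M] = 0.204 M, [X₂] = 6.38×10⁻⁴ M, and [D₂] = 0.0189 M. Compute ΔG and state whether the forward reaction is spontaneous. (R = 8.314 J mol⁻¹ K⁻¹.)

ΔG = 6.65 kJ/mol; the forward reaction is non-spontaneous

Q = [X₂]·[M] / ([D₂]³·[A₂]) = (6.38×10⁻⁴)·(0.204) / ((0.0189)³·(0.345)) = 55.9
ΔG = RT ln(Q/Keq) = (8.314 J mol⁻¹ K⁻¹)(310 K) × ln(55.9/4.23)
   = (2.577 kJ/mol)(2.581) = 6.65 kJ/mol
ΔG > 0, so the forward reaction is non-spontaneous (proceeds in reverse).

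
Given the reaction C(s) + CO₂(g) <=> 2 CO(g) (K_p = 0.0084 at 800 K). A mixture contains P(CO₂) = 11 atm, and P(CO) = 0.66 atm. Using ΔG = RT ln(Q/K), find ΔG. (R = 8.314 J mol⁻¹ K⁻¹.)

(C is a pure solid — omitted from Q_p.)
Q_p = P(CO)² / P(CO₂) = (0.66)² / (11) = 0.0396
ΔG = RT ln(Q_p/K_p) = (8.314 J mol⁻¹ K⁻¹)(800 K) × ln(0.0396/0.0084)
   = (6.651 kJ/mol)(1.551) = 10.3 kJ/mol
ΔG > 0, so the forward reaction is non-spontaneous (proceeds in reverse).

ΔG = 10.3 kJ/mol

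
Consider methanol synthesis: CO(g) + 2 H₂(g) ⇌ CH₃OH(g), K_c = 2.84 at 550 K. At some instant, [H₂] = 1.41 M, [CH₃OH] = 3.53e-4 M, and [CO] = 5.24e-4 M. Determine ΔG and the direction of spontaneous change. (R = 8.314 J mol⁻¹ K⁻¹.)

ΔG = -9.72 kJ/mol; the forward reaction is spontaneous

Q_c = [CH₃OH] / ([CO]·[H₂]²) = (3.53e-4) / ((5.24e-4)·(1.41)²) = 0.339
ΔG = RT ln(Q_c/K_c) = (8.314 J mol⁻¹ K⁻¹)(550 K) × ln(0.339/2.84)
   = (4.573 kJ/mol)(-2.126) = -9.72 kJ/mol
ΔG < 0, so the forward reaction is spontaneous (proceeds forward).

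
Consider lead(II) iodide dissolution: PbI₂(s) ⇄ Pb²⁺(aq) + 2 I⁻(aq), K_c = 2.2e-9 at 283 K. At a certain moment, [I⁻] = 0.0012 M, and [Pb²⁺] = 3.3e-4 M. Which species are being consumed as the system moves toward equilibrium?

(PbI₂ is a pure solid — omitted from Q_c.)
Q_c = [Pb²⁺]·[I⁻]² = (3.3e-4)·(0.0012)² = 4.8e-10
Q_c = 4.8e-10 < K_c = 2.2e-9: net forward reaction.

PbI₂ (reactants)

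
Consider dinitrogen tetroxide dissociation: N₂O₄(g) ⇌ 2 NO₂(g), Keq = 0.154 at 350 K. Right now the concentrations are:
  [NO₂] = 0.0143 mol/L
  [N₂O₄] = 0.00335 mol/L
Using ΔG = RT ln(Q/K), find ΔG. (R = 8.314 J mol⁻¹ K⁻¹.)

Q = [NO₂]² / [N₂O₄] = (0.0143)² / (0.00335) = 0.0610
ΔG = RT ln(Q/Keq) = (8.314 J mol⁻¹ K⁻¹)(350 K) × ln(0.0610/0.154)
   = (2.910 kJ/mol)(-0.9261) = -2.69 kJ/mol
ΔG < 0, so the forward reaction is spontaneous (proceeds forward).

ΔG = -2.69 kJ/mol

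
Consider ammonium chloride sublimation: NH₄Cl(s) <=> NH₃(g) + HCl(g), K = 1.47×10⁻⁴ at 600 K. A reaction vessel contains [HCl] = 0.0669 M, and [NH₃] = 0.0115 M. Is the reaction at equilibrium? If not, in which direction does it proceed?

(NH₄Cl is a pure solid — omitted from Q.)
Q = [NH₃]·[HCl] = (0.0115)·(0.0669) = 7.69×10⁻⁴
Q = 7.69×10⁻⁴ > K = 1.47×10⁻⁴, so the reverse reaction proceeds.

to the left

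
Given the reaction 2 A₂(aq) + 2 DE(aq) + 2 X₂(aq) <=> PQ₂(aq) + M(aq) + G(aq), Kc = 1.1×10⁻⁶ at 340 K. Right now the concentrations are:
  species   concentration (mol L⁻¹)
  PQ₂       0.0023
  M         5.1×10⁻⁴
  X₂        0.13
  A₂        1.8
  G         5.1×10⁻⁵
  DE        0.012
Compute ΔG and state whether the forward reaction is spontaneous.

ΔG = 5.46 kJ/mol; the forward reaction is non-spontaneous

Qc = [PQ₂]·[M]·[G] / ([A₂]²·[DE]²·[X₂]²) = (0.0023)·(5.1×10⁻⁴)·(5.1×10⁻⁵) / ((1.8)²·(0.012)²·(0.13)²) = 7.59×10⁻⁶
ΔG = RT ln(Qc/Kc) = (8.314 J mol⁻¹ K⁻¹)(340 K) × ln(7.59×10⁻⁶/1.1×10⁻⁶)
   = (2.827 kJ/mol)(1.932) = 5.46 kJ/mol
ΔG > 0, so the forward reaction is non-spontaneous (proceeds in reverse).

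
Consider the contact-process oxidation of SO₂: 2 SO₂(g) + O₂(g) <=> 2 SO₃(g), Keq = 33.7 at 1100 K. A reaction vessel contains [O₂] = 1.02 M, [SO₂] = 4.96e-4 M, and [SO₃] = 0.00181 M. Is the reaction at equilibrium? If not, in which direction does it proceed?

toward products

Q = [SO₃]² / ([SO₂]²·[O₂]) = (0.00181)² / ((4.96e-4)²·(1.02)) = 13.1
Q = 13.1 < Keq = 33.7, so the forward reaction proceeds.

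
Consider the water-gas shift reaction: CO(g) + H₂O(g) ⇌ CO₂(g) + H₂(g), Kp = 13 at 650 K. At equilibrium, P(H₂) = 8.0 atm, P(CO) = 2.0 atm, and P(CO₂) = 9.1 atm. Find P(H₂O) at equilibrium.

At equilibrium, Kp = P(CO₂)·P(H₂) / (P(CO)·P(H₂O)) = 13.
(9.1)·(8.0) / ((2.0)·(P(H₂O))) = 13
P(H₂O) = 2.80 = 2.8 atm

P(H₂O) = 2.8 atm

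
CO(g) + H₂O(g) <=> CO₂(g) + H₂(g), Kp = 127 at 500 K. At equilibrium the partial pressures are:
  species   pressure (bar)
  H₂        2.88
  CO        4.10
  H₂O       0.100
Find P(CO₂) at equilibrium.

At equilibrium, Kp = P(CO₂)·P(H₂) / (P(CO)·P(H₂O)) = 127.
(P(CO₂))·(2.88) / ((4.10)·(0.100)) = 127
P(CO₂) = 18.1 bar

P(CO₂) = 18.1 bar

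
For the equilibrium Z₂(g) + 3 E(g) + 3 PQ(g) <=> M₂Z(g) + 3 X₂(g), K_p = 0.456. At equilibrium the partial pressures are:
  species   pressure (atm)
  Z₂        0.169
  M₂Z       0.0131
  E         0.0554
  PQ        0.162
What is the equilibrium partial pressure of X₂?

P(X₂) = 0.0162 atm

At equilibrium, K_p = P(M₂Z)·P(X₂)³ / (P(Z₂)·P(E)³·P(PQ)³) = 0.456.
(0.0131)·(P(X₂))³ / ((0.169)·(0.0554)³·(0.162)³) = 0.456
P(X₂)³ = 4.25×10⁻⁶ ⇒ P(X₂) = 0.0162 atm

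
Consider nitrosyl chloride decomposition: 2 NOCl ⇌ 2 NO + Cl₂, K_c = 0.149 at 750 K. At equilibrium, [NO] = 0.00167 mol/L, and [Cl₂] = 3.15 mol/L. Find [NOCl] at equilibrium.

At equilibrium, K_c = [NO]²·[Cl₂] / [NOCl]² = 0.149.
(0.00167)²·(3.15) / ([NOCl])² = 0.149
[NOCl]² = 5.90×10⁻⁵ ⇒ [NOCl] = 0.00768 mol/L

[NOCl] = 0.00768 mol/L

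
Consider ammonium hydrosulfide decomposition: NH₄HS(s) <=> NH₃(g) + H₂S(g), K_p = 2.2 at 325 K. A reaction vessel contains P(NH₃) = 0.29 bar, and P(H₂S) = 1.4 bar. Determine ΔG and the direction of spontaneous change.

(NH₄HS is a pure solid — omitted from Q_p.)
Q_p = P(NH₃)·P(H₂S) = (0.29)·(1.4) = 0.406
ΔG = RT ln(Q_p/K_p) = (8.314 J mol⁻¹ K⁻¹)(325 K) × ln(0.406/2.2)
   = (2.702 kJ/mol)(-1.690) = -4.57 kJ/mol
ΔG < 0, so the forward reaction is spontaneous (proceeds forward).

ΔG = -4.57 kJ/mol; the forward reaction is spontaneous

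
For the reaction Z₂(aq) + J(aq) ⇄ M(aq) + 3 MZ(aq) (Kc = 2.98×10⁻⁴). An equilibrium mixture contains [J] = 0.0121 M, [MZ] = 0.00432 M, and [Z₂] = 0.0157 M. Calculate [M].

[M] = 0.702 M

At equilibrium, Kc = [M]·[MZ]³ / ([Z₂]·[J]) = 2.98×10⁻⁴.
([M])·(0.00432)³ / ((0.0157)·(0.0121)) = 2.98×10⁻⁴
[M] = 0.702 M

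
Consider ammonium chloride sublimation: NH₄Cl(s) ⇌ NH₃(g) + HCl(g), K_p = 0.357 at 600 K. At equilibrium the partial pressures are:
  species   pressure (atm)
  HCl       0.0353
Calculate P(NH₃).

P(NH₃) = 10.1 atm

(NH₄Cl is a pure solid — omitted from K_p.)
At equilibrium, K_p = P(NH₃)·P(HCl) = 0.357.
(P(NH₃))·(0.0353) = 0.357
P(NH₃) = 10.1 atm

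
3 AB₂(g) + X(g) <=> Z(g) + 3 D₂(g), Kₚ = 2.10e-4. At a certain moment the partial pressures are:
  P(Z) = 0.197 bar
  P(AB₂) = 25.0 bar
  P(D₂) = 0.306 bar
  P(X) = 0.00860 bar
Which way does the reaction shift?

Qₚ = P(Z)·P(D₂)³ / (P(AB₂)³·P(X)) = (0.197)·(0.306)³ / ((25.0)³·(0.00860)) = 4.20e-5
Qₚ = 4.20e-5 < Kₚ = 2.10e-4, so the forward reaction proceeds.

forward (toward products)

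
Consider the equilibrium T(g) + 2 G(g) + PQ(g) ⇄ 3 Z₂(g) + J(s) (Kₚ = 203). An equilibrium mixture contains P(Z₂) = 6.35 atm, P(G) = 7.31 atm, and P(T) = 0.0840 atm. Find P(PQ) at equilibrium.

(J is a pure solid — omitted from Kₚ.)
At equilibrium, Kₚ = P(Z₂)³ / (P(T)·P(G)²·P(PQ)) = 203.
(6.35)³ / ((0.0840)·(7.31)²·(P(PQ))) = 203
P(PQ) = 0.281 atm

P(PQ) = 0.281 atm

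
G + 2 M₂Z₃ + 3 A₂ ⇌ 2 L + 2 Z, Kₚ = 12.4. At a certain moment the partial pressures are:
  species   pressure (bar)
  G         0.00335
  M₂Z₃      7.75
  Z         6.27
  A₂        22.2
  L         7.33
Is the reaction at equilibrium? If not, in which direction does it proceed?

toward products

Qₚ = P(L)²·P(Z)² / (P(G)·P(M₂Z₃)²·P(A₂)³) = (7.33)²·(6.27)² / ((0.00335)·(7.75)²·(22.2)³) = 0.959
Qₚ = 0.959 < Kₚ = 12.4, so the forward reaction proceeds.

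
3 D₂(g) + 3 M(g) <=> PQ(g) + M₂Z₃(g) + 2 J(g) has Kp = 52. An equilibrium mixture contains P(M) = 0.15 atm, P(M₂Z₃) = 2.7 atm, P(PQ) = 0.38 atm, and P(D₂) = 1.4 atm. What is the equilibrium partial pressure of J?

At equilibrium, Kp = P(PQ)·P(M₂Z₃)·P(J)² / (P(D₂)³·P(M)³) = 52.
(0.38)·(2.7)·(P(J))² / ((1.4)³·(0.15)³) = 52
P(J)² = 0.469 ⇒ P(J) = 0.69 atm

P(J) = 0.69 atm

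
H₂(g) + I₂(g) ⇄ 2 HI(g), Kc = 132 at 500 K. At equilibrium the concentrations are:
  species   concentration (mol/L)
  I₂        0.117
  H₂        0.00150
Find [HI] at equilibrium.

At equilibrium, Kc = [HI]² / ([H₂]·[I₂]) = 132.
([HI])² / ((0.00150)·(0.117)) = 132
[HI]² = 0.0232 ⇒ [HI] = 0.152 mol/L

[HI] = 0.152 mol/L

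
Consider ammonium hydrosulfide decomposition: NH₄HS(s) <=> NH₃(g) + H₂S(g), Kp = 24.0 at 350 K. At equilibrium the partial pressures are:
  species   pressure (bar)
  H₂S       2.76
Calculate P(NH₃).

(NH₄HS is a pure solid — omitted from Kp.)
At equilibrium, Kp = P(NH₃)·P(H₂S) = 24.0.
(P(NH₃))·(2.76) = 24.0
P(NH₃) = 8.70 bar

P(NH₃) = 8.70 bar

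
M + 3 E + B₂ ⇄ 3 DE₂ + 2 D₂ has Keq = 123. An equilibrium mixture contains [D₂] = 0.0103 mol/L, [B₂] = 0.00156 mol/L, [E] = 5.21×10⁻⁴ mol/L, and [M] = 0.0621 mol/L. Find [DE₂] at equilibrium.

[DE₂] = 0.00251 mol/L

At equilibrium, Keq = [DE₂]³·[D₂]² / ([M]·[E]³·[B₂]) = 123.
([DE₂])³·(0.0103)² / ((0.0621)·(5.21×10⁻⁴)³·(0.00156)) = 123
[DE₂]³ = 1.59×10⁻⁸ ⇒ [DE₂] = 0.00251 mol/L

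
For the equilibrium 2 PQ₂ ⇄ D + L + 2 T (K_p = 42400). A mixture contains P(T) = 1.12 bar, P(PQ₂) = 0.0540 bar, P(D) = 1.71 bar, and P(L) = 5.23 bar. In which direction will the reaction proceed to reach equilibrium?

Q_p = P(D)·P(L)·P(T)² / P(PQ₂)² = (1.71)·(5.23)·(1.12)² / (0.0540)² = 3850
Q_p = 3850 < K_p = 42400, so the forward reaction proceeds.

in the forward direction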